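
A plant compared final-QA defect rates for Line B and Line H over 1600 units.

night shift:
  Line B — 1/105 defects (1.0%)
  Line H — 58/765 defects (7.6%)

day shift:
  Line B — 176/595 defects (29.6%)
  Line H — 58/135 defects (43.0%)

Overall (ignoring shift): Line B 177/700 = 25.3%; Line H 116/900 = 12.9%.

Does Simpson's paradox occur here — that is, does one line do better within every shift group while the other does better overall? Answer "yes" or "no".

Within each shift level (night shift 1.0% vs 7.6%; day shift 29.6% vs 43.0%), Line B has the lower rate every time. Pooled: 25.3% vs 12.9% — Line H has the lower rate overall. The two comparisons disagree.

yes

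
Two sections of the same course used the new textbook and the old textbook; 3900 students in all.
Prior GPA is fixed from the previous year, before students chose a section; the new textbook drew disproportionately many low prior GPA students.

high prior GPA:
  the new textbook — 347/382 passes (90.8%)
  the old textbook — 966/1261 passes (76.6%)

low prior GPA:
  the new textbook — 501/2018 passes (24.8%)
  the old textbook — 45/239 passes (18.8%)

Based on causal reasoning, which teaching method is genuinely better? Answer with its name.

the new textbook

The imbalance in prior GPA band arose from how students were allocated, not from anything the teaching method did; and prior GPA band independently affects the outcome. The pooled gap is confounded — condition on prior GPA band.
Within each level — high prior GPA: 90.8% vs 76.6%; low prior GPA: 24.8% vs 18.8% — the new textbook is higher every time.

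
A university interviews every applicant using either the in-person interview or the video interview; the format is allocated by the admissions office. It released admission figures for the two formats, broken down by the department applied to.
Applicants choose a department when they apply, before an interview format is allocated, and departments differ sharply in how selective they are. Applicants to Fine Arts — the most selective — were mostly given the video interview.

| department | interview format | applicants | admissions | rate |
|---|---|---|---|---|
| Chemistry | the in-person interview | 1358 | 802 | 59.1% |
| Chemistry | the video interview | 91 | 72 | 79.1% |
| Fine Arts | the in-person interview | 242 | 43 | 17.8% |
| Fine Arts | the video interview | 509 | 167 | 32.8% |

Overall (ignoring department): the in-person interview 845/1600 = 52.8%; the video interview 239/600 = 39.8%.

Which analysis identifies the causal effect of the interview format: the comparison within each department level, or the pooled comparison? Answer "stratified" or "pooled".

stratified

Here department is a common cause — it drives both which interview format a case falls under and the outcome. The crude comparison mixes populations; the stratum-specific rates are the causally relevant ones.
Within each level — Chemistry: 59.1% vs 79.1%; Fine Arts: 17.8% vs 32.8% — the video interview is higher every time.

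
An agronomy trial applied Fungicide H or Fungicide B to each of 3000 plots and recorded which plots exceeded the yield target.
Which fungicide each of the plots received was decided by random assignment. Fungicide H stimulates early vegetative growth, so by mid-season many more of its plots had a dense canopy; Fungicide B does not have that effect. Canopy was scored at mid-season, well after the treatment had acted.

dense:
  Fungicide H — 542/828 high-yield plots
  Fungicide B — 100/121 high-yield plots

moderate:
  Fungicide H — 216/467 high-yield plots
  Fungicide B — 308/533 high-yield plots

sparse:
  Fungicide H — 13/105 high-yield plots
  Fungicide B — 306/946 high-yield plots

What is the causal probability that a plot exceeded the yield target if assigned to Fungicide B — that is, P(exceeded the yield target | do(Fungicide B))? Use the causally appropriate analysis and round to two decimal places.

The distribution of mid-season canopy is itself part of what the fungicide does — it is an intermediate outcome. Holding it fixed would remove that part of the effect; the total effect is the pooled difference.
So P(outcome | do(Fungicide B)) is just the pooled rate for Fungicide B: 714/1600 = 0.446.

0.45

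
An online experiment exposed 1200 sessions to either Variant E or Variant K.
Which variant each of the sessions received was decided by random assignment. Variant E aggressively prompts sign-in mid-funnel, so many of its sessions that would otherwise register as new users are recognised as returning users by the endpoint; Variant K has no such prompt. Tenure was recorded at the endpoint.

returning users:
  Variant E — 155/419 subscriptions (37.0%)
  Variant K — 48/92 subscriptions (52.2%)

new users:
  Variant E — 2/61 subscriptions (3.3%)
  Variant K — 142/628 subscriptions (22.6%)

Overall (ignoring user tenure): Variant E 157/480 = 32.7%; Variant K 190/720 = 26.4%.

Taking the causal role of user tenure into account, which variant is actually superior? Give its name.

User tenure is downstream of the variant. One should not condition on a consequence of treatment, so the overall rates are the right comparison.
Pooled: Variant E 32.7% vs Variant K 26.4%; Variant E is higher overall.

Variant E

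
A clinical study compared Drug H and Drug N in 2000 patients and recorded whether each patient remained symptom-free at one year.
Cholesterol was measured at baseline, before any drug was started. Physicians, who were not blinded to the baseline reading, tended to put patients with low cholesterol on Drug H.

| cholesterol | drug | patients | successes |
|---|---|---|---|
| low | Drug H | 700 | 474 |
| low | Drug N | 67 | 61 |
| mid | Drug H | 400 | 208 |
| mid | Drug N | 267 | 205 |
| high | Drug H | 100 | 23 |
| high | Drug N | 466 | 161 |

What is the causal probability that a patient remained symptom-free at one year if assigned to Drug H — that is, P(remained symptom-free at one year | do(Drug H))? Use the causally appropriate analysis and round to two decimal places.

0.50

Here cholesterol is a common cause — it drives both which drug a case falls under and the outcome. The crude comparison mixes populations; the stratum-specific rates are the causally relevant ones.
Standardising Drug H to the population cholesterol mix: 0.384·474/700 + 0.334·208/400 + 0.283·23/100 = 0.498.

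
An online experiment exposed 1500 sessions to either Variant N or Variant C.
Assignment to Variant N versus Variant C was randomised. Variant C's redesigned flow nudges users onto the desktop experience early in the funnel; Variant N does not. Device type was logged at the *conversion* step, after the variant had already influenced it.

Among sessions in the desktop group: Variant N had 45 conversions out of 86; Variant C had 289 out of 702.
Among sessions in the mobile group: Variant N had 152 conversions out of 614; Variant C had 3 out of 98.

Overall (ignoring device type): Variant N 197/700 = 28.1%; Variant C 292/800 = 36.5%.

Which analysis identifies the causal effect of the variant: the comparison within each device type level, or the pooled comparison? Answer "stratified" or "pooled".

Because the variant influences device type, device type is a post-treatment mediator, not a confounder. Stratifying on it would bias the estimate; the causal effect is the crude pooled difference.
Pooled: Variant N 28.1% vs Variant C 36.5%; Variant C is higher overall.

pooled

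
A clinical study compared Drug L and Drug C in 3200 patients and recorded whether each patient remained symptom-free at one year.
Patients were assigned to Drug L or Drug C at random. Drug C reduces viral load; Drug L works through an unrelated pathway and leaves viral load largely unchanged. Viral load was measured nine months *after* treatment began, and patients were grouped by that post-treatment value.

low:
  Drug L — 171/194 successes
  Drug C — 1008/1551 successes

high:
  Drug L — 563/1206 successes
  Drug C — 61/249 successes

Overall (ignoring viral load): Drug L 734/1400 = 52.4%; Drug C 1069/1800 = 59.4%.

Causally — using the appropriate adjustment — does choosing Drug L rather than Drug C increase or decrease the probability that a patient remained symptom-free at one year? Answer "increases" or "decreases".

decreases

Stratifying would compare drugs among patients the drugs themselves sorted into viral load groups — a form of selection on an intermediate. The unconditioned pooled rates give the total causal effect.
Pooled: Drug L 52.4% vs Drug C 59.4%; Drug C is higher overall.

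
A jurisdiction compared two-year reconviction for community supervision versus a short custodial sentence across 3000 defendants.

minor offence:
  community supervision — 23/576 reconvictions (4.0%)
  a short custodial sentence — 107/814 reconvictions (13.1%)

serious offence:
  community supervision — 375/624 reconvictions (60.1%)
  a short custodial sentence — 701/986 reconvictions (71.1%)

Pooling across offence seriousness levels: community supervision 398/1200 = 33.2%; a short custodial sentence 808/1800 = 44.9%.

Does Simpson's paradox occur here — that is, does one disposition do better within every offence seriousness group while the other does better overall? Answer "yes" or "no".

no

Within each offence seriousness level (minor offence 4.0% vs 13.1%; serious offence 60.1% vs 71.1%), community supervision has the lower rate every time. Pooled: 33.2% vs 44.9% — community supervision has the lower rate overall. They agree.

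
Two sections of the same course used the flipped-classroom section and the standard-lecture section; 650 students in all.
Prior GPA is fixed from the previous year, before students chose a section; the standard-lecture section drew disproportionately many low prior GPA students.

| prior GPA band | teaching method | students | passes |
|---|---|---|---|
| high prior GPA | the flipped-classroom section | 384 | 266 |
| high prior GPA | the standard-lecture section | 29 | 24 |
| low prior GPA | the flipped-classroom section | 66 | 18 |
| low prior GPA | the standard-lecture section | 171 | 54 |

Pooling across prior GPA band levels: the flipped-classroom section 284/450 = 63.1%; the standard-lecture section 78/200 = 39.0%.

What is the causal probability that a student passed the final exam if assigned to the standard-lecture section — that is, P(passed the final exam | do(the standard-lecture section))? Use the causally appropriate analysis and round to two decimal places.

the standard-lecture section is higher inside every prior GPA band stratum but the flipped-classroom section is higher in aggregate. Whether to stratify depends on how prior GPA band relates to the teaching method.
Prior GPA band is set before the teaching method has any effect — it is not caused by the teaching method — and it independently drives the outcome. That makes it a confounder, so the causal comparison is within prior GPA band levels.
Standardising the standard-lecture section to the population prior GPA band mix: 0.635·24/29 + 0.365·54/171 = 0.641.

0.64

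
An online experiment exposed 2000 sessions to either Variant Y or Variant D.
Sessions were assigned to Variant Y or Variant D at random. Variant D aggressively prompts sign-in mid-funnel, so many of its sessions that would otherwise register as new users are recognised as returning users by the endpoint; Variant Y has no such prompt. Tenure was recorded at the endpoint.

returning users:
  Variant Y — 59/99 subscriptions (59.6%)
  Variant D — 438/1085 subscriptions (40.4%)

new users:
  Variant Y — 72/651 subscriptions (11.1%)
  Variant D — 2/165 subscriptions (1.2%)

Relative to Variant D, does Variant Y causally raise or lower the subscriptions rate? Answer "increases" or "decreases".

User tenure is recorded after the variant and is itself shifted by it — it sits on the causal path from variant to outcome. Conditioning on a mediator would strip out part of the effect we want; the pooled comparison gives the total causal effect.
Pooled: Variant Y 17.5% vs Variant D 35.2%; Variant D is higher overall.

decreases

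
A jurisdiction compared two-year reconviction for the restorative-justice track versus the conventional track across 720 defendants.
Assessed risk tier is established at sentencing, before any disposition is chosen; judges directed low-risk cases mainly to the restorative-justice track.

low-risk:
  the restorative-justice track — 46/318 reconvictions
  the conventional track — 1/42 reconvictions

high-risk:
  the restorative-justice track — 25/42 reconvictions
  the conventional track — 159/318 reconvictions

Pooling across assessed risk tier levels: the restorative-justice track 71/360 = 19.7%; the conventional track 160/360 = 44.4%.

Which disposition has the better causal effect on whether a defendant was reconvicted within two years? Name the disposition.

Assessed risk tier differs across dispositions for reasons unrelated to any effect of the disposition itself, and it separately predicts the outcome — a classic confounder. We must compare within assessed risk tier levels.
Within each level — low-risk: 14.5% vs 2.4%; high-risk: 59.5% vs 50.0% — the conventional track is lower every time.

the conventional track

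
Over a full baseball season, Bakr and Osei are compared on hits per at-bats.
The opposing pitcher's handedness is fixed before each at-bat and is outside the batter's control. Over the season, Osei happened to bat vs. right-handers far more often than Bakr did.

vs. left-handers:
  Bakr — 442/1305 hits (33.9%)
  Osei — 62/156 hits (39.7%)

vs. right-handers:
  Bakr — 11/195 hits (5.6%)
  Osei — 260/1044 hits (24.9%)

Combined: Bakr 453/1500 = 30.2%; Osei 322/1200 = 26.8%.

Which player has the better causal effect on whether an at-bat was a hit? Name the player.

The pitcher handedness-specific comparison favours Osei throughout, but the pooled figures favour Bakr. The question is whether to condition on pitcher handedness.
Since pitcher handedness is a pre-existing factor (not a product of the player) and it affects the outcome on its own, it is a confounder. The stratified rates, not the pooled rate, identify the causal effect.
Within each level — vs. left-handers: 33.9% vs 39.7%; vs. right-handers: 5.6% vs 24.9% — Osei is higher every time.

Osei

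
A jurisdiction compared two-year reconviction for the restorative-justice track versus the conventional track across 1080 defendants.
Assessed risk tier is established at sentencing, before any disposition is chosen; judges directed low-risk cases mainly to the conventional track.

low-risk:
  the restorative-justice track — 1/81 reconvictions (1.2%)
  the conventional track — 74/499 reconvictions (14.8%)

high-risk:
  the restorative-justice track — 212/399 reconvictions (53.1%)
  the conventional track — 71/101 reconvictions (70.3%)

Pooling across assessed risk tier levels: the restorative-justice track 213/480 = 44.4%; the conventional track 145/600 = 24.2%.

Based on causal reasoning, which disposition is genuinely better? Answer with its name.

the restorative-justice track

Here assessed risk tier is a common cause — it drives both which disposition a case falls under and the outcome. The crude comparison mixes populations; the stratum-specific rates are the causally relevant ones.
Within each level — low-risk: 1.2% vs 14.8%; high-risk: 53.1% vs 70.3% — the restorative-justice track is lower every time.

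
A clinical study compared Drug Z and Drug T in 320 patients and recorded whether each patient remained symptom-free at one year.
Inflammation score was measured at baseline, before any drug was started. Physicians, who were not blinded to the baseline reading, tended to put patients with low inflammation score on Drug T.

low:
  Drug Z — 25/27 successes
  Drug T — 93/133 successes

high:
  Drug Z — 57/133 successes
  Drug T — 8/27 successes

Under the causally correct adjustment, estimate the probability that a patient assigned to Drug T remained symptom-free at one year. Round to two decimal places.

0.50

Inflammation score differs across drugs for reasons unrelated to any effect of the drug itself, and it separately predicts the outcome — a classic confounder. We must compare within inflammation score levels.
Standardising Drug T to the population inflammation score mix: 0.500·93/133 + 0.500·8/27 = 0.498.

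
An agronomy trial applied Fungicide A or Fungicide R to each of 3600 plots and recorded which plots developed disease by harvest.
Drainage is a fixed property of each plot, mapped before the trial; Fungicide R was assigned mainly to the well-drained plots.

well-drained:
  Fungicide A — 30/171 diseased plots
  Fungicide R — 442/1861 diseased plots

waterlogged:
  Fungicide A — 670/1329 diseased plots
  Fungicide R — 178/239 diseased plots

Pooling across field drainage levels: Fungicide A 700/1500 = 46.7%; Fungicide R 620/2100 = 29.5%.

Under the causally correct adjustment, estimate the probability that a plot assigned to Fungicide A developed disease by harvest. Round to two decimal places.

0.32

The field drainage-specific comparison favours Fungicide A throughout, but the pooled figures favour Fungicide R. The question is whether to condition on field drainage.
The imbalance in field drainage arose from how plots were allocated, not from anything the fungicide did; and field drainage independently affects the outcome. The pooled gap is confounded — condition on field drainage.
Standardising Fungicide A to the population field drainage mix: 0.564·30/171 + 0.436·670/1329 = 0.319.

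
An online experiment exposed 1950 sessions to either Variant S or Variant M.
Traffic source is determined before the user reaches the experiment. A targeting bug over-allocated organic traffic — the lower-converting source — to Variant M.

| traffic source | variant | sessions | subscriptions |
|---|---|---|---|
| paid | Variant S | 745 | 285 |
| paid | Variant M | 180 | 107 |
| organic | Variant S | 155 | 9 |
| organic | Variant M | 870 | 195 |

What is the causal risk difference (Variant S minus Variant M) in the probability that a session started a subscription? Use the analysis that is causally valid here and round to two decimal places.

-0.19

Here traffic source is a common cause — it drives both which variant a case falls under and the outcome. The crude comparison mixes populations; the stratum-specific rates are the causally relevant ones.
Adjusting over the population distribution of traffic source: 0.474·(0.383−0.594) + 0.526·(0.058−0.224) = -0.188.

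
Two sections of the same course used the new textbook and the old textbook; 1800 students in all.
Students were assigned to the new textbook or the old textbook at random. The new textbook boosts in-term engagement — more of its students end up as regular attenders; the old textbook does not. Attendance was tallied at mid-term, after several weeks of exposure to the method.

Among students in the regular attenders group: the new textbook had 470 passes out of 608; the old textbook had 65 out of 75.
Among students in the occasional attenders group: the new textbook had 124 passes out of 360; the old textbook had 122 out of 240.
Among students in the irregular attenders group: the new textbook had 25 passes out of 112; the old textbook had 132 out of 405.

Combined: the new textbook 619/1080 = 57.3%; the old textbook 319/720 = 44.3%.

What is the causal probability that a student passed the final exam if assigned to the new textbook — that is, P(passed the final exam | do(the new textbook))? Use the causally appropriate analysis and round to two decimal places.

0.57

Because the teaching method influences mid-term attendance, mid-term attendance is a post-treatment mediator, not a confounder. Stratifying on it would bias the estimate; the causal effect is the crude pooled difference.
So P(outcome | do(the new textbook)) is just the pooled rate for the new textbook: 619/1080 = 0.573.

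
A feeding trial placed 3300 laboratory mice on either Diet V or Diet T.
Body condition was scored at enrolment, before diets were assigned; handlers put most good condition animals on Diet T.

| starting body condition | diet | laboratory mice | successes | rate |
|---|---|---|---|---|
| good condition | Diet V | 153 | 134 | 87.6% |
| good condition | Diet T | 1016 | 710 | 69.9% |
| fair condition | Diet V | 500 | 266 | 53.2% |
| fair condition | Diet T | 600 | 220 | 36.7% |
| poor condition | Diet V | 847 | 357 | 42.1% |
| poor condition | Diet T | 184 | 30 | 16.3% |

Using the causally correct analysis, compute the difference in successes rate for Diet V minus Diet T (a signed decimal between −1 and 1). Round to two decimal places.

+0.20

Starting body condition satisfies the back-door criterion: it is not a descendant of the diet, and it blocks the spurious path from diet to outcome. Adjusting for it (i.e., using the within-starting body condition rates) gives the causal effect.
Adjusting over the population distribution of starting body condition: 0.354·(0.876−0.699) + 0.333·(0.532−0.367) + 0.312·(0.421−0.163) = +0.199.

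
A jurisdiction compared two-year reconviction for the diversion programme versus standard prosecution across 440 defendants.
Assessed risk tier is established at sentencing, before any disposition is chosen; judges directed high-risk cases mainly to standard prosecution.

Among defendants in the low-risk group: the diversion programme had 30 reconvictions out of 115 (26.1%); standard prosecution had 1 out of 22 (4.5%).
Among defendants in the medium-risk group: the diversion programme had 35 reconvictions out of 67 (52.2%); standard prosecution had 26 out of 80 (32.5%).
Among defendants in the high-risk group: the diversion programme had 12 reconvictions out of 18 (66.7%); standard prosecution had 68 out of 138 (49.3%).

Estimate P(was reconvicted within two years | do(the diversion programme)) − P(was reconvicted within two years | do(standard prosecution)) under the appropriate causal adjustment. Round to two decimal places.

+0.19

The stratified and pooled comparisons disagree (standard prosecution wins within each assessed risk tier; the diversion programme wins overall), so the answer turns on the causal role of assessed risk tier.
Here assessed risk tier is a common cause — it drives both which disposition a case falls under and the outcome. The crude comparison mixes populations; the stratum-specific rates are the causally relevant ones.
Adjusting over the population distribution of assessed risk tier: 0.311·(0.261−0.045) + 0.334·(0.522−0.325) + 0.355·(0.667−0.493) = +0.195.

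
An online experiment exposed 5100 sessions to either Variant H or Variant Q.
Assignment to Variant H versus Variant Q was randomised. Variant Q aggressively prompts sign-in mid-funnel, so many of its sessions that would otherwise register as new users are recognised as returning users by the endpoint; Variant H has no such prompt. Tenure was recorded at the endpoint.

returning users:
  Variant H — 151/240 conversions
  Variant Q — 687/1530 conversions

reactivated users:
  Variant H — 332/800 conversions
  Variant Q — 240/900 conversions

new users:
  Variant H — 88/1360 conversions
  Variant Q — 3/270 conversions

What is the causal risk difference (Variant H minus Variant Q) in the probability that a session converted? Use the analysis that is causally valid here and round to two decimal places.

-0.11

Because the variant influences user tenure, user tenure is a post-treatment mediator, not a confounder. Stratifying on it would bias the estimate; the causal effect is the crude pooled difference.
The causal difference is the pooled difference: 0.238 − 0.344 = -0.107.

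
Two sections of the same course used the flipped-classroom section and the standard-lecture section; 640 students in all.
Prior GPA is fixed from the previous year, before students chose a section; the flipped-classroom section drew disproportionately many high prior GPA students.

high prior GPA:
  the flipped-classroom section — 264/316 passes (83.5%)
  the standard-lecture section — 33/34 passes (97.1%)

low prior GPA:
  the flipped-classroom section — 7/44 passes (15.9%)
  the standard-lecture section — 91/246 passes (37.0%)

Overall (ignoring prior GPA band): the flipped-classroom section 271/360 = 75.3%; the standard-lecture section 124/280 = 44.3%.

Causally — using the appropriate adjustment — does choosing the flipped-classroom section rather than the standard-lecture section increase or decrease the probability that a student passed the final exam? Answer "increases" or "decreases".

decreases

The prior GPA band-specific comparison favours the standard-lecture section throughout, but the pooled figures favour the flipped-classroom section. The question is whether to condition on prior GPA band.
Nothing the teaching method does changes prior GPA band; the imbalance is an allocation artefact. With prior GPA band also predicting the outcome, the pooled figure is confounded, and the within-stratum comparison is the causal one.
Within each level — high prior GPA: 83.5% vs 97.1%; low prior GPA: 15.9% vs 37.0% — the standard-lecture section is higher every time.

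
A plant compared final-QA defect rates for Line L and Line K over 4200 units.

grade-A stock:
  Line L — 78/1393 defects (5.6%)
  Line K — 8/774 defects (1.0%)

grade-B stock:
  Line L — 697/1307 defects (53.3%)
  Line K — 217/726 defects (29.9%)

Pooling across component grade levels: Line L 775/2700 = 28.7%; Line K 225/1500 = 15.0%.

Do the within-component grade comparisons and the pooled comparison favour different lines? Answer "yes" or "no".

Within each component grade level (grade-A stock 5.6% vs 1.0%; grade-B stock 53.3% vs 29.9%), Line K has the lower rate every time. Pooled: 28.7% vs 15.0% — Line K has the lower rate overall. They agree.

no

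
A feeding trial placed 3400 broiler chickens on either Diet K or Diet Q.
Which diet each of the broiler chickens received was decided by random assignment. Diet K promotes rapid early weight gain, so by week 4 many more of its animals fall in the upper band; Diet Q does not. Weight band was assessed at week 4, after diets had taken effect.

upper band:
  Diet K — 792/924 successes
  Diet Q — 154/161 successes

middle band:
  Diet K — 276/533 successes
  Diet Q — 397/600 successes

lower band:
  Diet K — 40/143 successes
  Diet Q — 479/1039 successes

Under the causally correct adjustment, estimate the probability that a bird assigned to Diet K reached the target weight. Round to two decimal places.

Week-4 weight band lies on the pathway diet → week-4 weight band → outcome, so adjusting for it blocks the indirect effect. For the total causal effect of diet, use the unadjusted pooled rates.
So P(outcome | do(Diet K)) is just the pooled rate for Diet K: 1108/1600 = 0.693.

0.69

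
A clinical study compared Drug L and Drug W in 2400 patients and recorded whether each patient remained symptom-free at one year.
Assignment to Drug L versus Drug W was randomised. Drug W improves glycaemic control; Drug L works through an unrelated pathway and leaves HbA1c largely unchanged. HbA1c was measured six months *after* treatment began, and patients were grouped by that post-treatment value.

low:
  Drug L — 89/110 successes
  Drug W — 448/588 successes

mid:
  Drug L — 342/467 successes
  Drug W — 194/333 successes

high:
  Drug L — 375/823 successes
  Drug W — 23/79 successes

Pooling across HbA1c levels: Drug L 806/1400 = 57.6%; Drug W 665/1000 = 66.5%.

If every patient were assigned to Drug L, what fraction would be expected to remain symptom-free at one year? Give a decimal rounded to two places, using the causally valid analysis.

The distribution of HbA1c is itself part of what the drug does — it is an intermediate outcome. Holding it fixed would remove that part of the effect; the total effect is the pooled difference.
So P(outcome | do(Drug L)) is just the pooled rate for Drug L: 806/1400 = 0.576.

0.58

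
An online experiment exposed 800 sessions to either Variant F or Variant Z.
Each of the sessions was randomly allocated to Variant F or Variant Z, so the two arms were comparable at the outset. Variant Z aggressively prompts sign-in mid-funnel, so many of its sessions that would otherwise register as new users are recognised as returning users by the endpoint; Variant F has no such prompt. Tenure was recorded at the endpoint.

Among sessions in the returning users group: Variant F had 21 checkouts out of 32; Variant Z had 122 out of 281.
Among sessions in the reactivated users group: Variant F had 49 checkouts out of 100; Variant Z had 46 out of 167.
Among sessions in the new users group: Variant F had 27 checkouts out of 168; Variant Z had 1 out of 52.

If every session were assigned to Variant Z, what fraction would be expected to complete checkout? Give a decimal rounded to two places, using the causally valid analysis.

Stratifying would compare variants among sessions the variants themselves sorted into user tenure groups — a form of selection on an intermediate. The unconditioned pooled rates give the total causal effect.
So P(outcome | do(Variant Z)) is just the pooled rate for Variant Z: 169/500 = 0.338.

0.34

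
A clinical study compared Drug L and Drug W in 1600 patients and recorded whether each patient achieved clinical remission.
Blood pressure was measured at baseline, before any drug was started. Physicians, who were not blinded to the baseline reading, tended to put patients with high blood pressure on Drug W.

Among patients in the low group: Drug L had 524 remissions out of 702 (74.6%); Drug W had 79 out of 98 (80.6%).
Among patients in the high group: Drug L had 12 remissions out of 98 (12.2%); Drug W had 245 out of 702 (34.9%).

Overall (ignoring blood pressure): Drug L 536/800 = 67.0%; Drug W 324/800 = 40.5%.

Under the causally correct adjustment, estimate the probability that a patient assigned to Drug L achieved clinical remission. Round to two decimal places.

0.43

Within every blood pressure level Drug W has the higher rate, yet pooled Drug L does — Simpson's reversal.
Since blood pressure is a pre-existing factor (not a product of the drug) and it affects the outcome on its own, it is a confounder. The stratified rates, not the pooled rate, identify the causal effect.
Standardising Drug L to the population blood pressure mix: 0.500·524/702 + 0.500·12/98 = 0.434.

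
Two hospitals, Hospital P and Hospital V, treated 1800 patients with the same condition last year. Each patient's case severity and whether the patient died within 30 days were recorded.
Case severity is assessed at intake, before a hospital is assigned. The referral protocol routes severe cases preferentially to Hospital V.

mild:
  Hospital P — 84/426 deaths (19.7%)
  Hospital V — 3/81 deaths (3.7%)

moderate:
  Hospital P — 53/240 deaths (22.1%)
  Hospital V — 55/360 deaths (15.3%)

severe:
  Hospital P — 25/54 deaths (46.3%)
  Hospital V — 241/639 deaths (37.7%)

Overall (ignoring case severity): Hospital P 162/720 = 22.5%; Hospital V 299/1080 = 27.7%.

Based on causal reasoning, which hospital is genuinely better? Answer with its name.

Hospital V

The case severity-specific comparison favours Hospital V throughout, but the pooled figures favour Hospital P. The question is whether to condition on case severity.
Nothing the hospital does changes case severity; the imbalance is an allocation artefact. With case severity also predicting the outcome, the pooled figure is confounded, and the within-stratum comparison is the causal one.
Within each level — mild: 19.7% vs 3.7%; moderate: 22.1% vs 15.3%; severe: 46.3% vs 37.7% — Hospital V is lower every time.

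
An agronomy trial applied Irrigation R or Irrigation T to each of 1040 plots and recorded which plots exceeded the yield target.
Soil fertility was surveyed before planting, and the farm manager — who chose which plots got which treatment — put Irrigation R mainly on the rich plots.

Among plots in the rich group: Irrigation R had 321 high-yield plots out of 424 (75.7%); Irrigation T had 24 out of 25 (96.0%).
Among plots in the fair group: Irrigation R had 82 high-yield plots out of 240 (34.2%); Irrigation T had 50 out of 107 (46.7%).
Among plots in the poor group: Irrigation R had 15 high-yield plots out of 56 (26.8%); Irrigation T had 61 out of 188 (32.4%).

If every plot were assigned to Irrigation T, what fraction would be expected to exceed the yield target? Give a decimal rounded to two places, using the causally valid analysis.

Nothing the irrigation does changes soil fertility; the imbalance is an allocation artefact. With soil fertility also predicting the outcome, the pooled figure is confounded, and the within-stratum comparison is the causal one.
Standardising Irrigation T to the population soil fertility mix: 0.432·24/25 + 0.334·50/107 + 0.235·61/188 = 0.646.

0.65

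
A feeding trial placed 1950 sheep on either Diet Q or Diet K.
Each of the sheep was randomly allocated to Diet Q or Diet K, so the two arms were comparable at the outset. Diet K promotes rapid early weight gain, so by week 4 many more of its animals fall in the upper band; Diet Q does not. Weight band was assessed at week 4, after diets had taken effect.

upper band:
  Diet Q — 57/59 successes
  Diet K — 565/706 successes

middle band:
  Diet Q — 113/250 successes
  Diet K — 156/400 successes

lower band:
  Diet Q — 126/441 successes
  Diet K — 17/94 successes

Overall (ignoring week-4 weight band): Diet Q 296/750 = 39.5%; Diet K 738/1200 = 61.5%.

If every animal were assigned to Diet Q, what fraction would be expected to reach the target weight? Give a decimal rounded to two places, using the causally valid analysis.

0.39

The week-4 weight band-specific comparison favours Diet Q throughout, but the pooled figures favour Diet K. The question is whether to condition on week-4 weight band.
Week-4 weight band is downstream of the diet. One should not condition on a consequence of treatment, so the overall rates are the right comparison.
So P(outcome | do(Diet Q)) is just the pooled rate for Diet Q: 296/750 = 0.395.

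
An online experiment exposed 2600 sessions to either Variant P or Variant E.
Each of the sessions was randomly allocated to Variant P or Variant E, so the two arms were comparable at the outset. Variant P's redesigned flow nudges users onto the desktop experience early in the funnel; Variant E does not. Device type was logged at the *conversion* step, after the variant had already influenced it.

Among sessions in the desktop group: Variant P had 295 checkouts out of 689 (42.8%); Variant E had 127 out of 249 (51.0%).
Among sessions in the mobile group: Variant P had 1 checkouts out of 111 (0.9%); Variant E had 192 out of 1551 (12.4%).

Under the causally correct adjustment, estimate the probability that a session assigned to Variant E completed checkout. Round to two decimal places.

0.18

The stratified and pooled comparisons disagree (Variant E wins within each device type; Variant P wins overall), so the answer turns on the causal role of device type.
Device type is recorded after the variant and is itself shifted by it — it sits on the causal path from variant to outcome. Conditioning on a mediator would strip out part of the effect we want; the pooled comparison gives the total causal effect.
So P(outcome | do(Variant E)) is just the pooled rate for Variant E: 319/1800 = 0.177.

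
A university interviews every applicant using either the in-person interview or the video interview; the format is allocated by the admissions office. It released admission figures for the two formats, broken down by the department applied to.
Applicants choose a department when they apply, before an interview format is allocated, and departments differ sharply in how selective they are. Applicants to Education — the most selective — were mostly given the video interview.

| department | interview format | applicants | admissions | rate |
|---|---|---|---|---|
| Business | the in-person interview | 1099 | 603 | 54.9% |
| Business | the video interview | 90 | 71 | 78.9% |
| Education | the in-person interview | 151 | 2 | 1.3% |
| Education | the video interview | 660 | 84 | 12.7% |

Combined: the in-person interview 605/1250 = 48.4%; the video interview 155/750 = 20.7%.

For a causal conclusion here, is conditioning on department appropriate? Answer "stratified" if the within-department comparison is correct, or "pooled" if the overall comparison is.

The imbalance in department arose from how applicants were allocated, not from anything the interview format did; and department independently affects the outcome. The pooled gap is confounded — condition on department.
Within each level — Business: 54.9% vs 78.9%; Education: 1.3% vs 12.7% — the video interview is higher every time.

stratified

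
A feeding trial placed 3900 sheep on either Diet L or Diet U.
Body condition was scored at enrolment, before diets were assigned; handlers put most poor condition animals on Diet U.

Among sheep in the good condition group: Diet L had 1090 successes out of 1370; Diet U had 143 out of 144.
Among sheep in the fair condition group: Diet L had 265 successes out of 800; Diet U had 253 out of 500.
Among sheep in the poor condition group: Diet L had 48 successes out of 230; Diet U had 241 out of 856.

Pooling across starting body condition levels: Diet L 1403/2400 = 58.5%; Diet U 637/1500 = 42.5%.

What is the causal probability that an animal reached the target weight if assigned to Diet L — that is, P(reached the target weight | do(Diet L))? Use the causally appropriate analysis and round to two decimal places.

The starting body condition-specific comparison favours Diet U throughout, but the pooled figures favour Diet L. The question is whether to condition on starting body condition.
Since starting body condition is a pre-existing factor (not a product of the diet) and it affects the outcome on its own, it is a confounder. The stratified rates, not the pooled rate, identify the causal effect.
Standardising Diet L to the population starting body condition mix: 0.388·1090/1370 + 0.333·265/800 + 0.278·48/230 = 0.477.

0.48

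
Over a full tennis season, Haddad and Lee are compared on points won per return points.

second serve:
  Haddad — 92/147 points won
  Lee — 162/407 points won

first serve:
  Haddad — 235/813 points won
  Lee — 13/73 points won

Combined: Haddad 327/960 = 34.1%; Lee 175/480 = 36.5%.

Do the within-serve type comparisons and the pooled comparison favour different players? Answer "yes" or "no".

yes

Within each serve type level (second serve 62.6% vs 39.8%; first serve 28.9% vs 17.8%), Haddad has the higher rate every time. Pooled: 34.1% vs 36.5% — Lee has the higher rate overall. The two comparisons disagree.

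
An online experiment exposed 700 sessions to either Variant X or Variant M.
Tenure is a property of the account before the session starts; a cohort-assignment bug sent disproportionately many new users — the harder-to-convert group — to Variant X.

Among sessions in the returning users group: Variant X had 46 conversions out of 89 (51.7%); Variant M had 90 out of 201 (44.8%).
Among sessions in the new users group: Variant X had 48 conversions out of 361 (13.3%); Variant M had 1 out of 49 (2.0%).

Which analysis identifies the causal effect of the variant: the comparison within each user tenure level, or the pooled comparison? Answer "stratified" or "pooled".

stratified

The user tenure-specific comparison favours Variant X throughout, but the pooled figures favour Variant M. The question is whether to condition on user tenure.
Since user tenure is a pre-existing factor (not a product of the variant) and it affects the outcome on its own, it is a confounder. The stratified rates, not the pooled rate, identify the causal effect.
Within each level — returning users: 51.7% vs 44.8%; new users: 13.3% vs 2.0% — Variant X is higher every time.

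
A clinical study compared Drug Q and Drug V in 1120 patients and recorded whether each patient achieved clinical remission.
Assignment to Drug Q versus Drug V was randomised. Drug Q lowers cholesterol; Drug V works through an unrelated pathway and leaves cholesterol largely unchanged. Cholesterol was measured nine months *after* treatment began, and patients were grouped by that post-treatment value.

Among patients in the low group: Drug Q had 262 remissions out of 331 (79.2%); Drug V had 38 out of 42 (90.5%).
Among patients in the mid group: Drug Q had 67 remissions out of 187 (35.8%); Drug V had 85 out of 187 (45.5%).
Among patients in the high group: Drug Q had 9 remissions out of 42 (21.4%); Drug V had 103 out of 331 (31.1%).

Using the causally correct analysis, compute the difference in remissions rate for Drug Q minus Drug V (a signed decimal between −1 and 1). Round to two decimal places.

+0.20

Cholesterol here is a post-treatment variable shaped by the drug; conditioning on it would introduce bias rather than remove it. The overall comparison is the causal one.
The causal difference is the pooled difference: 0.604 − 0.404 = +0.200.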